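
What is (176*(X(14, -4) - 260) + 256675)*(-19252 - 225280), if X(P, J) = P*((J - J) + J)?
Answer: -49165359388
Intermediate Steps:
X(P, J) = J*P (X(P, J) = P*(0 + J) = P*J = J*P)
(176*(X(14, -4) - 260) + 256675)*(-19252 - 225280) = (176*(-4*14 - 260) + 256675)*(-19252 - 225280) = (176*(-56 - 260) + 256675)*(-244532) = (176*(-316) + 256675)*(-244532) = (-55616 + 256675)*(-244532) = 201059*(-244532) = -49165359388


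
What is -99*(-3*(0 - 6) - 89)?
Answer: 7029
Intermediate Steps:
-99*(-3*(0 - 6) - 89) = -99*(-3*(-6) - 89) = -99*(18 - 89) = -99*(-71) = 7029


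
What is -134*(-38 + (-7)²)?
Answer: -1474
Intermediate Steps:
-134*(-38 + (-7)²) = -134*(-38 + 49) = -134*11 = -1474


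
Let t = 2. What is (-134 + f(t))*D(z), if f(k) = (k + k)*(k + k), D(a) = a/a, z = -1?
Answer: -118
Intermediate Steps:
D(a) = 1
f(k) = 4*k² (f(k) = (2*k)*(2*k) = 4*k²)
(-134 + f(t))*D(z) = (-134 + 4*2²)*1 = (-134 + 4*4)*1 = (-134 + 16)*1 = -118*1 = -118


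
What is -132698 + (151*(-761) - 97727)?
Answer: -345336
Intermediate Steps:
-132698 + (151*(-761) - 97727) = -132698 + (-114911 - 97727) = -132698 - 212638 = -345336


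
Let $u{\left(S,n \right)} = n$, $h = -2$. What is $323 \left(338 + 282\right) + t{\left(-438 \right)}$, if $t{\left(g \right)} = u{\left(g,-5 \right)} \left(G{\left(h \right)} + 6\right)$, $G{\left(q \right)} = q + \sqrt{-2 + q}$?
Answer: $200240 - 10 i \approx 2.0024 \cdot 10^{5} - 10.0 i$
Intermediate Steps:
$t{\left(g \right)} = -20 - 10 i$ ($t{\left(g \right)} = - 5 \left(\left(-2 + \sqrt{-2 - 2}\right) + 6\right) = - 5 \left(\left(-2 + \sqrt{-4}\right) + 6\right) = - 5 \left(\left(-2 + 2 i\right) + 6\right) = - 5 \left(4 + 2 i\right) = -20 - 10 i$)
$323 \left(338 + 282\right) + t{\left(-438 \right)} = 323 \left(338 + 282\right) - \left(20 + 10 i\right) = 323 \cdot 620 - \left(20 + 10 i\right) = 200260 - \left(20 + 10 i\right) = 200240 - 10 i$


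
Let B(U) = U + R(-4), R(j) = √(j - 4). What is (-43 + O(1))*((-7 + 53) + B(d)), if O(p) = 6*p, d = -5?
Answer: -1517 - 74*I*√2 ≈ -1517.0 - 104.65*I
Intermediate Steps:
R(j) = √(-4 + j)
B(U) = U + 2*I*√2 (B(U) = U + √(-4 - 4) = U + √(-8) = U + 2*I*√2)
(-43 + O(1))*((-7 + 53) + B(d)) = (-43 + 6*1)*((-7 + 53) + (-5 + 2*I*√2)) = (-43 + 6)*(46 + (-5 + 2*I*√2)) = -37*(41 + 2*I*√2) = -1517 - 74*I*√2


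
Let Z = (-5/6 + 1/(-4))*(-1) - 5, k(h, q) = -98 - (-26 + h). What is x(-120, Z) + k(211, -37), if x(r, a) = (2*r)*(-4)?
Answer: 677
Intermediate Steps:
k(h, q) = -72 - h (k(h, q) = -98 + (26 - h) = -72 - h)
Z = -47/12 (Z = (-5*1/6 + 1*(-1/4))*(-1) - 5 = (-5/6 - 1/4)*(-1) - 5 = -13/12*(-1) - 5 = 13/12 - 5 = -47/12 ≈ -3.9167)
x(r, a) = -8*r
x(-120, Z) + k(211, -37) = -8*(-120) + (-72 - 1*211) = 960 + (-72 - 211) = 960 - 283 = 677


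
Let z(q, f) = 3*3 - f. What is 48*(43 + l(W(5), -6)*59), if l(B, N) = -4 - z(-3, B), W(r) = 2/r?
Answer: -168096/5 ≈ -33619.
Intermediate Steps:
z(q, f) = 9 - f
l(B, N) = -13 + B (l(B, N) = -4 - (9 - B) = -4 + (-9 + B) = -13 + B)
48*(43 + l(W(5), -6)*59) = 48*(43 + (-13 + 2/5)*59) = 48*(43 - 63/5*59) = 48*(43 - 3717/5) = 48*(-3502/5) = -168096/5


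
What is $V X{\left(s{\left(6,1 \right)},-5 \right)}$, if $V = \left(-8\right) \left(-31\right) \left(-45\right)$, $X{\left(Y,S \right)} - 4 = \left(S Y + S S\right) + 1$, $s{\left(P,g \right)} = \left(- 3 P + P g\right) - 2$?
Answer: $-1116000$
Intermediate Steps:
$s{\left(P,g \right)} = -2 - 3 P + P g$
$X{\left(Y,S \right)} = 5 + S^{2} + S Y$ ($X{\left(Y,S \right)} = 4 + \left(\left(S Y + S S\right) + 1\right) = 4 + \left(\left(S Y + S^{2}\right) + 1\right) = 4 + \left(\left(S^{2} + S Y\right) + 1\right) = 4 + \left(1 + S^{2} + S Y\right) = 5 + S^{2} + S Y$)
$V = -11160$ ($V = 248 \left(-45\right) = -11160$)
$V X{\left(s{\left(6,1 \right)},-5 \right)} = - 11160 \left(5 + \left(-5\right)^{2} - 5 \left(-2 - 18 + 6 \cdot 1\right)\right) = - 11160 \left(5 + 25 - 5 \left(-2 - 18 + 6\right)\right) = - 11160 \left(5 + 25 - -70\right) = - 11160 \left(5 + 25 + 70\right) = \left(-11160\right) 100 = -1116000$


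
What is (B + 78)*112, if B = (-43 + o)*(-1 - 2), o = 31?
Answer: 12768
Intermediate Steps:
B = 36 (B = (-43 + 31)*(-1 - 2) = -12*(-3) = 36)
(B + 78)*112 = (36 + 78)*112 = 114*112 = 12768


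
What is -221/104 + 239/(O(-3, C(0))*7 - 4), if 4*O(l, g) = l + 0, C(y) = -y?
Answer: -8277/296 ≈ -27.963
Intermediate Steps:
O(l, g) = l/4 (O(l, g) = (l + 0)/4 = l/4)
-221/104 + 239/(O(-3, C(0))*7 - 4) = -221/104 + 239/(((¼)*(-3))*7 - 4) = -221*1/104 + 239/(-¾*7 - 4) = -17/8 + 239/(-21/4 - 4) = -17/8 + 239/(-37/4) = -17/8 + 239*(-4/37) = -17/8 - 956/37 = -8277/296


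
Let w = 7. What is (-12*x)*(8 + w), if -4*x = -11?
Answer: -495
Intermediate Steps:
x = 11/4 (x = -¼*(-11) = 11/4 ≈ 2.7500)
(-12*x)*(8 + w) = (-12*11/4)*(8 + 7) = -33*15 = -495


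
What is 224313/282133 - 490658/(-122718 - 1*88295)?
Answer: 185763772583/59533730729 ≈ 3.1203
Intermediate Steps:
224313/282133 - 490658/(-122718 - 1*88295) = 224313*(1/282133) - 490658/(-122718 - 88295) = 224313/282133 - 490658/(-211013) = 224313/282133 - 490658*(-1/211013) = 224313/282133 + 490658/211013 = 185763772583/59533730729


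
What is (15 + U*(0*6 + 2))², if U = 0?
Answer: 225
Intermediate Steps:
(15 + U*(0*6 + 2))² = (15 + 0*(0*6 + 2))² = (15 + 0*(0 + 2))² = (15 + 0*2)² = (15 + 0)² = 15² = 225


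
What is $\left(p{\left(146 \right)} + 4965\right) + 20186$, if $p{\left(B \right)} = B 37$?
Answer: $30553$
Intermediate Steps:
$p{\left(B \right)} = 37 B$
$\left(p{\left(146 \right)} + 4965\right) + 20186 = \left(37 \cdot 146 + 4965\right) + 20186 = \left(5402 + 4965\right) + 20186 = 10367 + 20186 = 30553$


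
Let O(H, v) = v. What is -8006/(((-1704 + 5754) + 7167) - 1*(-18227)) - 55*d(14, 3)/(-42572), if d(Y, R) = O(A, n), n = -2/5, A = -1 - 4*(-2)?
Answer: -21342450/78343123 ≈ -0.27242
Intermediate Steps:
A = 7 (A = -1 + 8 = 7)
n = -⅖ (n = -2*⅕ = -⅖ ≈ -0.40000)
d(Y, R) = -⅖
-8006/(((-1704 + 5754) + 7167) - 1*(-18227)) - 55*d(14, 3)/(-42572) = -8006/(((-1704 + 5754) + 7167) - 1*(-18227)) - 55*(-⅖)/(-42572) = -8006/((4050 + 7167) + 18227) + 22*(-1/42572) = -8006/(11217 + 18227) - 11/21286 = -8006/29444 - 11/21286 = -8006*1/29444 - 11/21286 = -4003/14722 - 11/21286 = -21342450/78343123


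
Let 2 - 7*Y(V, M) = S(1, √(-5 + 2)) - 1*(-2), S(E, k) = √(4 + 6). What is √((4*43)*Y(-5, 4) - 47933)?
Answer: √(-2348717 - 1204*√10)/7 ≈ 219.11*I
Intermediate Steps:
S(E, k) = √10
Y(V, M) = -√10/7 (Y(V, M) = 2/7 - (√10 - 1*(-2))/7 = 2/7 - (√10 + 2)/7 = 2/7 - (2 + √10)/7 = 2/7 + (-2/7 - √10/7) = -√10/7)
√((4*43)*Y(-5, 4) - 47933) = √((4*43)*(-√10/7) - 47933) = √(172*(-√10/7) - 47933) = √(-172*√10/7 - 47933) = √(-47933 - 172*√10/7)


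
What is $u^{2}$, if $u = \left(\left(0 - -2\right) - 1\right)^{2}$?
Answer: $1$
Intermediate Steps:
$u = 1$ ($u = \left(\left(0 + 2\right) - 1\right)^{2} = \left(2 - 1\right)^{2} = 1^{2} = 1$)
$u^{2} = 1^{2} = 1$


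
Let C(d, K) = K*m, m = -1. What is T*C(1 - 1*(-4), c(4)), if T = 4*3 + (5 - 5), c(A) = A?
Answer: -48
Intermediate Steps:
C(d, K) = -K (C(d, K) = K*(-1) = -K)
T = 12 (T = 12 + 0 = 12)
T*C(1 - 1*(-4), c(4)) = 12*(-1*4) = 12*(-4) = -48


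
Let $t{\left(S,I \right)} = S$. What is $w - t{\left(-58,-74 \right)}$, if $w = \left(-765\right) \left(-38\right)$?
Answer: $29128$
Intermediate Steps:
$w = 29070$
$w - t{\left(-58,-74 \right)} = 29070 - -58 = 29070 + 58 = 29128$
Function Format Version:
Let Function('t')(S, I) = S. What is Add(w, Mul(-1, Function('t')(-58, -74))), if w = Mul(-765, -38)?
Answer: 29128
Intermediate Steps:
w = 29070
Add(w, Mul(-1, Function('t')(-58, -74))) = Add(29070, Mul(-1, -58)) = Add(29070, 58) = 29128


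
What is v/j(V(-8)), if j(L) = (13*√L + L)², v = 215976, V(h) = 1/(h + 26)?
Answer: 212937649632/9247681 - 5458145472*√2/9247681 ≈ 22191.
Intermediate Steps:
V(h) = 1/(26 + h)
j(L) = (L + 13*√L)²
v/j(V(-8)) = 215976/((1/(26 - 8) + 13*√(1/(26 - 8)))²) = 215976/((1/18 + 13*√(1/18))²) = 215976/((1/18 + 13*(√2/6))²) = 215976/((1/18 + 13*√2/6)²) = 215976/(1/18 + 13*√2/6)²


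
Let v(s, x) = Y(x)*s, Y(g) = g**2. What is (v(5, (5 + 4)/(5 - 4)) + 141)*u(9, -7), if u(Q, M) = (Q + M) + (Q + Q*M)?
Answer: -28392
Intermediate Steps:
u(Q, M) = M + 2*Q + M*Q (u(Q, M) = (M + Q) + (Q + M*Q) = M + 2*Q + M*Q)
v(s, x) = s*x**2 (v(s, x) = x**2*s = s*x**2)
(v(5, (5 + 4)/(5 - 4)) + 141)*u(9, -7) = (5*((5 + 4)/(5 - 4))**2 + 141)*(-7 + 2*9 - 7*9) = (5*(9/1)**2 + 141)*(-7 + 18 - 63) = (5*(9*1)**2 + 141)*(-52) = (5*9**2 + 141)*(-52) = (5*81 + 141)*(-52) = (405 + 141)*(-52) = 546*(-52) = -28392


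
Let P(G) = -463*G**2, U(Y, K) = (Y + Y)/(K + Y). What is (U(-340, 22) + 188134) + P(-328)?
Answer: -7890097682/159 ≈ -4.9623e+7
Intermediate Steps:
U(Y, K) = 2*Y/(K + Y) (U(Y, K) = (2*Y)/(K + Y) = 2*Y/(K + Y))
(U(-340, 22) + 188134) + P(-328) = (2*(-340)/(22 - 340) + 188134) - 463*(-328)**2 = (2*(-340)/(-318) + 188134) - 463*107584 = (2*(-340)*(-1/318) + 188134) - 49811392 = (340/159 + 188134) - 49811392 = 29913646/159 - 49811392 = -7890097682/159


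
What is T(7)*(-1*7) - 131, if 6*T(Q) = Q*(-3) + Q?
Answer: -344/3 ≈ -114.67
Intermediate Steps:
T(Q) = -Q/3 (T(Q) = (Q*(-3) + Q)/6 = (-3*Q + Q)/6 = (-2*Q)/6 = -Q/3)
T(7)*(-1*7) - 131 = (-⅓*7)*(-1*7) - 131 = -7/3*(-7) - 131 = 49/3 - 131 = -344/3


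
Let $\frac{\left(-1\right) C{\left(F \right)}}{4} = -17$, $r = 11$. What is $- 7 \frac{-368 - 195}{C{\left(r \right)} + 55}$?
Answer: $\frac{3941}{123} \approx 32.041$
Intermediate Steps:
$C{\left(F \right)} = 68$ ($C{\left(F \right)} = \left(-4\right) \left(-17\right) = 68$)
$- 7 \frac{-368 - 195}{C{\left(r \right)} + 55} = - 7 \frac{-368 - 195}{68 + 55} = - 7 \left(- \frac{563}{123}\right) = - 7 \left(\left(-563\right) \frac{1}{123}\right) = \left(-7\right) \left(- \frac{563}{123}\right) = \frac{3941}{123}$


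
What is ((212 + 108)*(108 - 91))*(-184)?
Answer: -1000960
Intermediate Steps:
((212 + 108)*(108 - 91))*(-184) = (320*17)*(-184) = 5440*(-184) = -1000960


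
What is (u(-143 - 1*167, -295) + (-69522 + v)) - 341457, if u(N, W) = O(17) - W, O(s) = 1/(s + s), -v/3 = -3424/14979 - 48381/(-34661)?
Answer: -2416534649775105/5884120682 ≈ -4.1069e+5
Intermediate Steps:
v = -606019735/173062373 (v = -3*(-3424/14979 - 48381/(-34661)) = -3*(-3424*1/14979 - 48381*(-1/34661)) = -3*(-3424/14979 + 48381/34661) = -3*606019735/519187119 = -606019735/173062373 ≈ -3.5017)
O(s) = 1/(2*s)
u(N, W) = 1/34 - W (u(N, W) = (½)/17 - W = (½)*(1/17) - W = 1/34 - W)
(u(-143 - 1*167, -295) + (-69522 + v)) - 341457 = ((1/34 - 1*(-295)) + (-69522 - 606019735/173062373)) - 341457 = ((1/34 + 295) - 12032248315441/173062373) - 341457 = (10031/34 - 12032248315441/173062373) - 341457 = -407360454061431/5884120682 - 341457 = -2416534649775105/5884120682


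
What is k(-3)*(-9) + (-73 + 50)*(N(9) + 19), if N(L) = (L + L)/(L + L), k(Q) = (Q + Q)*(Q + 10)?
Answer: -82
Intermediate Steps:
k(Q) = 2*Q*(10 + Q) (k(Q) = (2*Q)*(10 + Q) = 2*Q*(10 + Q))
N(L) = 1 (N(L) = (2*L)/((2*L)) = (2*L)*(1/(2*L)) = 1)
k(-3)*(-9) + (-73 + 50)*(N(9) + 19) = (2*(-3)*(10 - 3))*(-9) + (-73 + 50)*(1 + 19) = (2*(-3)*7)*(-9) - 23*20 = -42*(-9) - 460 = 378 - 460 = -82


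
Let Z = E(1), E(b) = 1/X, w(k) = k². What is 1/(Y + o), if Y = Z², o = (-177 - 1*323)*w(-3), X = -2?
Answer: -4/17999 ≈ -0.00022223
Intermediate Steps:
E(b) = -½ (E(b) = 1/(-2) = 1*(-½) = -½)
o = -4500 (o = (-177 - 1*323)*(-3)² = (-177 - 323)*9 = -500*9 = -4500)
Z = -½ ≈ -0.50000
Y = ¼ (Y = (-½)² = ¼ ≈ 0.25000)
1/(Y + o) = 1/(¼ - 4500) = 1/(-17999/4) = -4/17999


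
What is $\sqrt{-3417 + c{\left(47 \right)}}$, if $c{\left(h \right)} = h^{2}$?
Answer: $2 i \sqrt{302} \approx 34.756 i$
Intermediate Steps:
$\sqrt{-3417 + c{\left(47 \right)}} = \sqrt{-3417 + 47^{2}} = \sqrt{-3417 + 2209} = \sqrt{-1208} = 2 i \sqrt{302}$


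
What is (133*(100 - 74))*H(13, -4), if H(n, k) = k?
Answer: -13832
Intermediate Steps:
(133*(100 - 74))*H(13, -4) = (133*(100 - 74))*(-4) = (133*26)*(-4) = 3458*(-4) = -13832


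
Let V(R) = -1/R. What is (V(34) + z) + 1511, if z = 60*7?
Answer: 65653/34 ≈ 1931.0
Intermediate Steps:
z = 420
(V(34) + z) + 1511 = (-1/34 + 420) + 1511 = 14279/34 + 1511 = 65653/34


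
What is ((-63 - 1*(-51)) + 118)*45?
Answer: 4770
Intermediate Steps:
((-63 - 1*(-51)) + 118)*45 = ((-63 + 51) + 118)*45 = (-12 + 118)*45 = 106*45 = 4770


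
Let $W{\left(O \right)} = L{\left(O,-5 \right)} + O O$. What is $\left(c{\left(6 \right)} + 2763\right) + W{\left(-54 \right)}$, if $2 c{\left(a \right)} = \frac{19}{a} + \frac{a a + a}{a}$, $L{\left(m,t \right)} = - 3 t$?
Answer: $\frac{68389}{12} \approx 5699.1$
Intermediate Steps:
$W{\left(O \right)} = 15 + O^{2}$ ($W{\left(O \right)} = \left(-3\right) \left(-5\right) + O O = 15 + O^{2}$)
$c{\left(a \right)} = \frac{19}{2 a} + \frac{a + a^{2}}{2 a}$ ($c{\left(a \right)} = \frac{\frac{19}{a} + \frac{a a + a}{a}}{2} = \frac{\frac{19}{a} + \frac{a^{2} + a}{a}}{2} = \frac{\frac{19}{a} + \frac{a + a^{2}}{a}}{2} = \frac{19}{2 a} + \frac{a + a^{2}}{2 a}$)
$\left(c{\left(6 \right)} + 2763\right) + W{\left(-54 \right)} = \left(\frac{19 + 6 \left(1 + 6\right)}{2 \cdot 6} + 2763\right) + \left(15 + \left(-54\right)^{2}\right) = \left(\frac{1}{2} \cdot \frac{1}{6} \left(19 + 6 \cdot 7\right) + 2763\right) + \left(15 + 2916\right) = \left(\frac{1}{2} \cdot \frac{1}{6} \left(19 + 42\right) + 2763\right) + 2931 = \left(\frac{1}{2} \cdot \frac{1}{6} \cdot 61 + 2763\right) + 2931 = \left(\frac{61}{12} + 2763\right) + 2931 = \frac{33217}{12} + 2931 = \frac{68389}{12}$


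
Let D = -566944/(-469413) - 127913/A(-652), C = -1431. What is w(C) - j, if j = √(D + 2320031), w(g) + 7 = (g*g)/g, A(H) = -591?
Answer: -1438 - √44992343618047312022/4403541 ≈ -2961.2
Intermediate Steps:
D = 2875194713/13210623 (D = -566944/(-469413) - 127913/(-591) = -566944*(-1/469413) - 127913*(-1/591) = 80992/67059 + 127913/591 = 2875194713/13210623 ≈ 217.64)
w(g) = -7 + g (w(g) = -7 + (g*g)/g = -7 + g²/g = -7 + g)
j = √44992343618047312022/4403541 (j = √(2875194713/13210623 + 2320031) = √(30651930084026/13210623) = √44992343618047312022/4403541 ≈ 1523.2)
w(C) - j = (-7 - 1431) - √44992343618047312022/4403541 = -1438 - √44992343618047312022/4403541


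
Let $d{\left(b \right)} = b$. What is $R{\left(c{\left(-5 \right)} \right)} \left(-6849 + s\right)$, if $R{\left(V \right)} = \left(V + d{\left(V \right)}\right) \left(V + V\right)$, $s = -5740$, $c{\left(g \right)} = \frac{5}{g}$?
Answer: $-50356$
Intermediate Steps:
$R{\left(V \right)} = 4 V^{2}$ ($R{\left(V \right)} = \left(V + V\right) \left(V + V\right) = 2 V 2 V = 4 V^{2}$)
$R{\left(c{\left(-5 \right)} \right)} \left(-6849 + s\right) = 4 \left(\frac{5}{-5}\right)^{2} \left(-6849 - 5740\right) = 4 \left(5 \left(- \frac{1}{5}\right)\right)^{2} \left(-12589\right) = 4 \left(-1\right)^{2} \left(-12589\right) = 4 \cdot 1 \left(-12589\right) = 4 \left(-12589\right) = -50356$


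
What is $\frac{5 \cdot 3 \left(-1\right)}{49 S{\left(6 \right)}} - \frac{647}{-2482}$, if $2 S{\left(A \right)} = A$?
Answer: $\frac{19293}{121618} \approx 0.15864$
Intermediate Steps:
$S{\left(A \right)} = \frac{A}{2}$
$\frac{5 \cdot 3 \left(-1\right)}{49 S{\left(6 \right)}} - \frac{647}{-2482} = \frac{5 \cdot 3 \left(-1\right)}{49 \cdot \frac{1}{2} \cdot 6} - \frac{647}{-2482} = \frac{15 \left(-1\right)}{49 \cdot 3} - - \frac{647}{2482} = - \frac{15}{147} + \frac{647}{2482} = \left(-15\right) \frac{1}{147} + \frac{647}{2482} = - \frac{5}{49} + \frac{647}{2482} = \frac{19293}{121618}$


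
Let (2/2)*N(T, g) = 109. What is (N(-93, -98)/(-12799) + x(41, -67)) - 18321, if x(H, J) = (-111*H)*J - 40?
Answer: 3667630135/12799 ≈ 2.8656e+5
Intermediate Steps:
N(T, g) = 109
x(H, J) = -40 - 111*H*J (x(H, J) = -111*H*J - 40 = -40 - 111*H*J)
(N(-93, -98)/(-12799) + x(41, -67)) - 18321 = (109/(-12799) + (-40 - 111*41*(-67))) - 18321 = (109*(-1/12799) + (-40 + 304917)) - 18321 = (-109/12799 + 304877) - 18321 = 3902120614/12799 - 18321 = 3667630135/12799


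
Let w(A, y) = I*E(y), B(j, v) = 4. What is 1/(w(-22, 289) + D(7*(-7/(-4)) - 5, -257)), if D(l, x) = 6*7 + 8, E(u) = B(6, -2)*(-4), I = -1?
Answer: 1/66 ≈ 0.015152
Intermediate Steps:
E(u) = -16 (E(u) = 4*(-4) = -16)
D(l, x) = 50 (D(l, x) = 42 + 8 = 50)
w(A, y) = 16 (w(A, y) = -1*(-16) = 16)
1/(w(-22, 289) + D(7*(-7/(-4)) - 5, -257)) = 1/(16 + 50) = 1/66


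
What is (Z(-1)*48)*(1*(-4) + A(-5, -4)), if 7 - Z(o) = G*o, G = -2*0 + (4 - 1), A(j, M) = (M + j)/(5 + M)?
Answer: -6240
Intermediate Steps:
A(j, M) = (M + j)/(5 + M)
G = 3 (G = 0 + 3 = 3)
Z(o) = 7 - 3*o
(Z(-1)*48)*(1*(-4) + A(-5, -4)) = ((7 - 3*(-1))*48)*(1*(-4) + (-4 - 5)/(5 - 4)) = ((7 + 3)*48)*(-4 - 9/1) = (10*48)*(-4 + 1*(-9)) = 480*(-4 - 9) = 480*(-13) = -6240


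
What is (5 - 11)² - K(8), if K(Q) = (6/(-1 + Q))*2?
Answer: 240/7 ≈ 34.286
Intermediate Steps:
K(Q) = 12/(-1 + Q)
(5 - 11)² - K(8) = (5 - 11)² - 12/(-1 + 8) = (-6)² - 12/7 = 36 - 12/7 = 240/7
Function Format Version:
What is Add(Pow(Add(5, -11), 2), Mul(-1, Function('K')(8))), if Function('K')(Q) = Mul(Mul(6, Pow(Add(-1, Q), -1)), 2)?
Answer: Rational(240, 7) ≈ 34.286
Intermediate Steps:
Function('K')(Q) = Mul(12, Pow(Add(-1, Q), -1))
Add(Pow(Add(5, -11), 2), Mul(-1, Function('K')(8))) = Add(Pow(Add(5, -11), 2), Mul(-1, Mul(12, Pow(Add(-1, 8), -1)))) = Add(Pow(-6, 2), Mul(-1, Mul(12, Pow(7, -1)))) = Add(36, Mul(-1, Mul(12, Rational(1, 7)))) = Add(36, Mul(-1, Rational(12, 7))) = Add(36, Rational(-12, 7)) = Rational(240, 7)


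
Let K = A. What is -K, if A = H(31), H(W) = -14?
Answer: 14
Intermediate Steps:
A = -14
K = -14
-K = -1*(-14) = 14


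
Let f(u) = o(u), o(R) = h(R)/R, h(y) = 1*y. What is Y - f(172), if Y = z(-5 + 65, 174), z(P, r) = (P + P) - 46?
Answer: 73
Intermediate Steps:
h(y) = y
o(R) = 1 (o(R) = R/R = 1)
f(u) = 1
z(P, r) = -46 + 2*P (z(P, r) = 2*P - 46 = -46 + 2*P)
Y = 74 (Y = -46 + 2*(-5 + 65) = -46 + 2*60 = -46 + 120 = 74)
Y - f(172) = 74 - 1*1 = 74 - 1 = 73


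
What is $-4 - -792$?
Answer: $788$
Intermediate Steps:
$-4 - -792 = -4 + 792 = 788$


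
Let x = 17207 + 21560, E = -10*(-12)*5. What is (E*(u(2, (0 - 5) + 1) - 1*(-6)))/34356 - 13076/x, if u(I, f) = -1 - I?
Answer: -31621538/110989921 ≈ -0.28490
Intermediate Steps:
E = 600 (E = 120*5 = 600)
x = 38767
(E*(u(2, (0 - 5) + 1) - 1*(-6)))/34356 - 13076/x = (600*((-1 - 1*2) - 1*(-6)))/34356 - 13076/38767 = (600*((-1 - 2) + 6))*(1/34356) - 13076*1/38767 = (600*(-3 + 6))*(1/34356) - 13076/38767 = (600*3)*(1/34356) - 13076/38767 = 1800*(1/34356) - 13076/38767 = 150/2863 - 13076/38767 = -31621538/110989921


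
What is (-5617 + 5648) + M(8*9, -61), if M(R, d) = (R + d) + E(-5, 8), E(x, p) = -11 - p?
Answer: 23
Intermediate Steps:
M(R, d) = -19 + R + d (M(R, d) = (R + d) + (-11 - 1*8) = (R + d) + (-11 - 8) = (R + d) - 19 = -19 + R + d)
(-5617 + 5648) + M(8*9, -61) = (-5617 + 5648) + (-19 + 8*9 - 61) = 31 + (-19 + 72 - 61) = 31 - 8 = 23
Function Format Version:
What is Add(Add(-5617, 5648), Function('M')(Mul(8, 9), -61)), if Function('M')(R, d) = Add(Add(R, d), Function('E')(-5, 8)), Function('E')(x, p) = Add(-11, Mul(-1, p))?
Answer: 23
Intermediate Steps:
Function('M')(R, d) = Add(-19, R, d) (Function('M')(R, d) = Add(Add(R, d), Add(-11, Mul(-1, 8))) = Add(Add(R, d), Add(-11, -8)) = Add(Add(R, d), -19) = Add(-19, R, d))
Add(Add(-5617, 5648), Function('M')(Mul(8, 9), -61)) = Add(Add(-5617, 5648), Add(-19, Mul(8, 9), -61)) = Add(31, Add(-19, 72, -61)) = Add(31, -8) = 23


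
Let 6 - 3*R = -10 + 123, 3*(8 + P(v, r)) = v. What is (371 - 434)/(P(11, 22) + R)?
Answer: 63/40 ≈ 1.5750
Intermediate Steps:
P(v, r) = -8 + v/3
R = -107/3 (R = 2 - (-10 + 123)/3 = 2 - 1/3*113 = 2 - 113/3 = -107/3 ≈ -35.667)
(371 - 434)/(P(11, 22) + R) = (371 - 434)/((-8 + (1/3)*11) - 107/3) = -63/((-8 + 11/3) - 107/3) = -63/(-13/3 - 107/3) = -63/(-40) = -63*(-1/40) = 63/40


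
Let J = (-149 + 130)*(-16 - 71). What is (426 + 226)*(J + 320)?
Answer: 1286396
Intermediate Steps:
J = 1653 (J = -19*(-87) = 1653)
(426 + 226)*(J + 320) = (426 + 226)*(1653 + 320) = 652*1973 = 1286396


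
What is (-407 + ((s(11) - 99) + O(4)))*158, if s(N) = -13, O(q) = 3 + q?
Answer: -80896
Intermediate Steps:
(-407 + ((s(11) - 99) + O(4)))*158 = (-407 + ((-13 - 99) + (3 + 4)))*158 = (-407 + (-112 + 7))*158 = (-407 - 105)*158 = -512*158 = -80896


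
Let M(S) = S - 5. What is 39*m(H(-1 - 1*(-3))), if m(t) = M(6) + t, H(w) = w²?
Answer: 195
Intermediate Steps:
M(S) = -5 + S
m(t) = 1 + t (m(t) = (-5 + 6) + t = 1 + t)
39*m(H(-1 - 1*(-3))) = 39*(1 + (-1 - 1*(-3))²) = 39*(1 + (-1 + 3)²) = 39*(1 + 2²) = 39*(1 + 4) = 39*5 = 195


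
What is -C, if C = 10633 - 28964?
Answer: 18331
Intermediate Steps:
C = -18331
-C = -1*(-18331) = 18331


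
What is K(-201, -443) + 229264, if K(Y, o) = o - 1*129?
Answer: 228692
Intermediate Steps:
K(Y, o) = -129 + o (K(Y, o) = o - 129 = -129 + o)
K(-201, -443) + 229264 = (-129 - 443) + 229264 = -572 + 229264 = 228692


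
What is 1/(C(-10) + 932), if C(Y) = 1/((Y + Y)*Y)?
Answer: 200/186401 ≈ 0.0010730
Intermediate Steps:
C(Y) = 1/(2*Y²) (C(Y) = 1/(((2*Y))*Y) = (1/(2*Y))/Y = 1/(2*Y²))
1/(C(-10) + 932) = 1/((½)/(-10)² + 932) = 1/((½)*(1/100) + 932) = 1/(1/200 + 932) = 1/(186401/200) = 200/186401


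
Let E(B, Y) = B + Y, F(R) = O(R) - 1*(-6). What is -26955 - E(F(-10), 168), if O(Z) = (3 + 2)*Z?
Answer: -27079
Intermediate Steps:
O(Z) = 5*Z
F(R) = 6 + 5*R (F(R) = 5*R - 1*(-6) = 5*R + 6 = 6 + 5*R)
-26955 - E(F(-10), 168) = -26955 - ((6 + 5*(-10)) + 168) = -26955 - ((6 - 50) + 168) = -26955 - (-44 + 168) = -26955 - 1*124 = -26955 - 124 = -27079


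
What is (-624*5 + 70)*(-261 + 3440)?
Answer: -9695950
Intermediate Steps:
(-624*5 + 70)*(-261 + 3440) = (-3120 + 70)*3179 = -3050*3179 = -9695950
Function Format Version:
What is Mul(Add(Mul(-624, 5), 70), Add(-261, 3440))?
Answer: -9695950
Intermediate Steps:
Mul(Add(Mul(-624, 5), 70), Add(-261, 3440)) = Mul(Add(-3120, 70), 3179) = Mul(-3050, 3179) = -9695950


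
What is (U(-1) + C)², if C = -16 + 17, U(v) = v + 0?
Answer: 0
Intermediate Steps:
U(v) = v
C = 1
(U(-1) + C)² = (-1 + 1)² = 0² = 0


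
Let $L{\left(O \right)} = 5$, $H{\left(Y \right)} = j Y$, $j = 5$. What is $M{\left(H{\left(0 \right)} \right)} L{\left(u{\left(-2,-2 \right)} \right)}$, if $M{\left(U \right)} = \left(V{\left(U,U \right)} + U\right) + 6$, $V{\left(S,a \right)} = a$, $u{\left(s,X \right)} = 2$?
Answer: $30$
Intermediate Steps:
$H{\left(Y \right)} = 5 Y$
$M{\left(U \right)} = 6 + 2 U$ ($M{\left(U \right)} = \left(U + U\right) + 6 = 2 U + 6 = 6 + 2 U$)
$M{\left(H{\left(0 \right)} \right)} L{\left(u{\left(-2,-2 \right)} \right)} = \left(6 + 2 \cdot 5 \cdot 0\right) 5 = \left(6 + 2 \cdot 0\right) 5 = \left(6 + 0\right) 5 = 6 \cdot 5 = 30$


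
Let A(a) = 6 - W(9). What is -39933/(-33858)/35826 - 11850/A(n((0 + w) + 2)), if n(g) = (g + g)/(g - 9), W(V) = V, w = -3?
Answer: 59152309093/14975268 ≈ 3950.0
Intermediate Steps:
n(g) = 2*g/(-9 + g) (n(g) = (2*g)/(-9 + g) = 2*g/(-9 + g))
A(a) = -3 (A(a) = 6 - 1*9 = 6 - 9 = -3)
-39933/(-33858)/35826 - 11850/A(n((0 + w) + 2)) = -39933/(-33858)/35826 - 11850/(-3) = -39933*(-1/33858)*(1/35826) - 11850*(-1/3) = (493/418)*(1/35826) + 3950 = 493/14975268 + 3950 = 59152309093/14975268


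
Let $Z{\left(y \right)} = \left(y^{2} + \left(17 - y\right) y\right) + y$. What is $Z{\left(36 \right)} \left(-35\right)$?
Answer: $-22680$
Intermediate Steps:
$Z{\left(y \right)} = y + y^{2} + y \left(17 - y\right)$ ($Z{\left(y \right)} = \left(y^{2} + y \left(17 - y\right)\right) + y = y + y^{2} + y \left(17 - y\right)$)
$Z{\left(36 \right)} \left(-35\right) = 18 \cdot 36 \left(-35\right) = 648 \left(-35\right) = -22680$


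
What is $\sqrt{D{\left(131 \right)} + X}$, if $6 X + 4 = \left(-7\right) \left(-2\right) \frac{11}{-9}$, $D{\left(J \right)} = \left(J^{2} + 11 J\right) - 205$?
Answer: $\frac{4 \sqrt{93117}}{9} \approx 135.62$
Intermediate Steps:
$D{\left(J \right)} = -205 + J^{2} + 11 J$
$X = - \frac{95}{27}$ ($X = - \frac{2}{3} + \frac{\left(-7\right) \left(-2\right) \frac{11}{-9}}{6} = - \frac{2}{3} + \frac{14 \cdot 11 \left(- \frac{1}{9}\right)}{6} = - \frac{2}{3} + \frac{14 \left(- \frac{11}{9}\right)}{6} = - \frac{2}{3} + \frac{1}{6} \left(- \frac{154}{9}\right) = - \frac{2}{3} - \frac{77}{27} = - \frac{95}{27} \approx -3.5185$)
$\sqrt{D{\left(131 \right)} + X} = \sqrt{\left(-205 + 131^{2} + 11 \cdot 131\right) - \frac{95}{27}} = \sqrt{\left(-205 + 17161 + 1441\right) - \frac{95}{27}} = \sqrt{18397 - \frac{95}{27}} = \sqrt{\frac{496624}{27}} = \frac{4 \sqrt{93117}}{9}$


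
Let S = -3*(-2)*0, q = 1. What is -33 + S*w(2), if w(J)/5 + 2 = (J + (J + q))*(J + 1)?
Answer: -33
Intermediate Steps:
S = 0 (S = 6*0 = 0)
w(J) = -10 + 5*(1 + J)*(1 + 2*J) (w(J) = -10 + 5*((J + (J + 1))*(J + 1)) = -10 + 5*((J + (1 + J))*(1 + J)) = -10 + 5*((1 + 2*J)*(1 + J)) = -10 + 5*((1 + J)*(1 + 2*J)) = -10 + 5*(1 + J)*(1 + 2*J))
-33 + S*w(2) = -33 + 0*(-5 + 10*2² + 15*2) = -33 + 0*(-5 + 10*4 + 30) = -33 + 0*(-5 + 40 + 30) = -33 + 0*65 = -33 + 0 = -33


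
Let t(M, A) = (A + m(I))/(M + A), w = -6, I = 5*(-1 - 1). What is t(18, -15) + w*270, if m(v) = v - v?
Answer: -1625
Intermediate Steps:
I = -10 (I = 5*(-2) = -10)
m(v) = 0
t(M, A) = A/(A + M) (t(M, A) = (A + 0)/(M + A) = A/(A + M))
t(18, -15) + w*270 = -15/(-15 + 18) - 6*270 = -15/3 - 1620 = -15*⅓ - 1620 = -5 - 1620 = -1625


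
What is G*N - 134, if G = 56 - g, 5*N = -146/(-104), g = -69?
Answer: -5143/52 ≈ -98.904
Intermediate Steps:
N = 73/260 (N = (-146/(-104))/5 = (-146*(-1/104))/5 = (1/5)*(73/52) = 73/260 ≈ 0.28077)
G = 125 (G = 56 - 1*(-69) = 56 + 69 = 125)
G*N - 134 = 125*(73/260) - 134 = 1825/52 - 134 = -5143/52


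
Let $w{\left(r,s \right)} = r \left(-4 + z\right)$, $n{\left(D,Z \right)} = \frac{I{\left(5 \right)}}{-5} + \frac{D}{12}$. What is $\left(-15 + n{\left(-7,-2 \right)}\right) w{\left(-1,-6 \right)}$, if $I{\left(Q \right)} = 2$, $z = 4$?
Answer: $0$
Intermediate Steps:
$n{\left(D,Z \right)} = - \frac{2}{5} + \frac{D}{12}$ ($n{\left(D,Z \right)} = \frac{2}{-5} + \frac{D}{12} = 2 \left(- \frac{1}{5}\right) + D \frac{1}{12} = - \frac{2}{5} + \frac{D}{12}$)
$w{\left(r,s \right)} = 0$ ($w{\left(r,s \right)} = r \left(-4 + 4\right) = r 0 = 0$)
$\left(-15 + n{\left(-7,-2 \right)}\right) w{\left(-1,-6 \right)} = \left(-15 + \left(- \frac{2}{5} + \frac{1}{12} \left(-7\right)\right)\right) 0 = \left(-15 - \frac{59}{60}\right) 0 = \left(- \frac{959}{60}\right) 0 = 0$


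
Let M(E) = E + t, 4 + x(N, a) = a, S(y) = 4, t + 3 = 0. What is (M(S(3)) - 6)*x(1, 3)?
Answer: 5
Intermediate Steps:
t = -3 (t = -3 + 0 = -3)
x(N, a) = -4 + a
M(E) = -3 + E (M(E) = E - 3 = -3 + E)
(M(S(3)) - 6)*x(1, 3) = ((-3 + 4) - 6)*(-4 + 3) = (1 - 6)*(-1) = -5*(-1) = 5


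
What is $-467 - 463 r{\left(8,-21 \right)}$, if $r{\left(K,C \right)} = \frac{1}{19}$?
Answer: $- \frac{9336}{19} \approx -491.37$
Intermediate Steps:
$r{\left(K,C \right)} = \frac{1}{19}$
$-467 - 463 r{\left(8,-21 \right)} = -467 - \frac{463}{19} = - \frac{9336}{19}$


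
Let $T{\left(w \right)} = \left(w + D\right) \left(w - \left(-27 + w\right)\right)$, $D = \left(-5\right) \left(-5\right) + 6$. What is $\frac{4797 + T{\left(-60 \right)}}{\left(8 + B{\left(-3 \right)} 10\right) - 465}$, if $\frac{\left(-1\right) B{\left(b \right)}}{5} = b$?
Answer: $- \frac{4014}{307} \approx -13.075$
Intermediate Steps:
$D = 31$ ($D = 25 + 6 = 31$)
$B{\left(b \right)} = - 5 b$
$T{\left(w \right)} = 837 + 27 w$ ($T{\left(w \right)} = \left(w + 31\right) \left(w - \left(-27 + w\right)\right) = \left(31 + w\right) 27 = 837 + 27 w$)
$\frac{4797 + T{\left(-60 \right)}}{\left(8 + B{\left(-3 \right)} 10\right) - 465} = \frac{4797 + \left(837 + 27 \left(-60\right)\right)}{\left(8 + \left(-5\right) \left(-3\right) 10\right) - 465} = \frac{4797 + \left(837 - 1620\right)}{\left(8 + 15 \cdot 10\right) - 465} = \frac{4797 - 783}{\left(8 + 150\right) - 465} = \frac{4014}{158 - 465} = \frac{4014}{-307} = 4014 \left(- \frac{1}{307}\right) = - \frac{4014}{307}$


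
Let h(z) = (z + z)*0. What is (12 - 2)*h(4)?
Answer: 0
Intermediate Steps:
h(z) = 0 (h(z) = (2*z)*0 = 0)
(12 - 2)*h(4) = (12 - 2)*0 = 10*0 = 0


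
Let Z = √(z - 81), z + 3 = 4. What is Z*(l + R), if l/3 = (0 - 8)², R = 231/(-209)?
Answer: 14508*I*√5/19 ≈ 1707.4*I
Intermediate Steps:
z = 1 (z = -3 + 4 = 1)
Z = 4*I*√5 (Z = √(1 - 81) = √(-80) = 4*I*√5 ≈ 8.9443*I)
R = -21/19 (R = 231*(-1/209) = -21/19 ≈ -1.1053)
l = 192 (l = 3*(0 - 8)² = 3*(-8)² = 3*64 = 192)
Z*(l + R) = (4*I*√5)*(192 - 21/19) = (4*I*√5)*(3627/19) = 14508*I*√5/19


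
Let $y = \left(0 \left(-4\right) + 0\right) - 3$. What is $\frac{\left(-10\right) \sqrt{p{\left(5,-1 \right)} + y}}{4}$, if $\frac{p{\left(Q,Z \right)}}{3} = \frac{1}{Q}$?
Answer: $- i \sqrt{15} \approx - 3.873 i$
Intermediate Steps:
$p{\left(Q,Z \right)} = \frac{3}{Q}$
$y = -3$ ($y = \left(0 + 0\right) - 3 = 0 - 3 = -3$)
$\frac{\left(-10\right) \sqrt{p{\left(5,-1 \right)} + y}}{4} = \frac{\left(-10\right) \sqrt{\frac{3}{5} - 3}}{4} = - 10 \sqrt{3 \cdot \frac{1}{5} - 3} \cdot \frac{1}{4} = - 10 \sqrt{\frac{3}{5} - 3} \cdot \frac{1}{4} = - 10 \sqrt{- \frac{12}{5}} \cdot \frac{1}{4} = - 10 \frac{2 i \sqrt{15}}{5} \cdot \frac{1}{4} = - 4 i \sqrt{15} \cdot \frac{1}{4} = - i \sqrt{15}$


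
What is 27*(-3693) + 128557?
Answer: 28846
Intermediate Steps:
27*(-3693) + 128557 = -99711 + 128557 = 28846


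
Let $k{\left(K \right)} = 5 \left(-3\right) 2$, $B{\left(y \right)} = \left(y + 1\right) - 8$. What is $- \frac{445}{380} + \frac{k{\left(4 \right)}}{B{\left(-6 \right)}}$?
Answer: $\frac{1123}{988} \approx 1.1366$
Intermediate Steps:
$B{\left(y \right)} = -7 + y$ ($B{\left(y \right)} = \left(1 + y\right) - 8 = -7 + y$)
$k{\left(K \right)} = -30$ ($k{\left(K \right)} = \left(-15\right) 2 = -30$)
$- \frac{445}{380} + \frac{k{\left(4 \right)}}{B{\left(-6 \right)}} = - \frac{445}{380} - \frac{30}{-7 - 6} = \left(-445\right) \frac{1}{380} - \frac{30}{-13} = - \frac{89}{76} - - \frac{30}{13} = - \frac{89}{76} + \frac{30}{13} = \frac{1123}{988}$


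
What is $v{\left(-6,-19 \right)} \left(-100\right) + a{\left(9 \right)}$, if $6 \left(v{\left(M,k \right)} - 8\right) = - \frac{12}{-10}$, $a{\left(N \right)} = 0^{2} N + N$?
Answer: $-811$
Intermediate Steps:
$a{\left(N \right)} = N$ ($a{\left(N \right)} = 0 N + N = 0 + N = N$)
$v{\left(M,k \right)} = \frac{41}{5}$ ($v{\left(M,k \right)} = 8 + \frac{\left(-12\right) \frac{1}{-10}}{6} = 8 + \frac{\left(-12\right) \left(- \frac{1}{10}\right)}{6} = 8 + \frac{1}{6} \cdot \frac{6}{5} = 8 + \frac{1}{5} = \frac{41}{5}$)
$v{\left(-6,-19 \right)} \left(-100\right) + a{\left(9 \right)} = \frac{41}{5} \left(-100\right) + 9 = -820 + 9 = -811$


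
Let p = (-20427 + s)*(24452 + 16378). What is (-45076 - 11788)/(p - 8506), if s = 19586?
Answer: 7108/4293317 ≈ 0.0016556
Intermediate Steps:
p = -34338030 (p = (-20427 + 19586)*(24452 + 16378) = -841*40830 = -34338030)
(-45076 - 11788)/(p - 8506) = (-45076 - 11788)/(-34338030 - 8506) = -56864/(-34346536) = -56864*(-1/34346536) = 7108/4293317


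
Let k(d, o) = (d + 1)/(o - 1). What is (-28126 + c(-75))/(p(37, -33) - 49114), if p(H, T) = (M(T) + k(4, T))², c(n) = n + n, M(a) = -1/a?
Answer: 35596203984/61828811615 ≈ 0.57572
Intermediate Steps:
k(d, o) = (1 + d)/(-1 + o)
c(n) = 2*n
p(H, T) = (-1/T + 5/(-1 + T))² (p(H, T) = (-1/T + (1 + 4)/(-1 + T))² = (-1/T + 5/(-1 + T))²)
(-28126 + c(-75))/(p(37, -33) - 49114) = (-28126 + 2*(-75))/((1 + 4*(-33))²/((-33)²*(-1 - 33)²) - 49114) = (-28126 - 150)/((1/1089)*(1 - 132)²/(-34)² - 49114) = -28276/((1/1089)*(-131)²*(1/1156) - 49114) = -28276/((1/1089)*17161*(1/1156) - 49114) = -28276/(17161/1258884 - 49114) = -28276/(-61828811615/1258884) = -28276*(-1258884/61828811615) = 35596203984/61828811615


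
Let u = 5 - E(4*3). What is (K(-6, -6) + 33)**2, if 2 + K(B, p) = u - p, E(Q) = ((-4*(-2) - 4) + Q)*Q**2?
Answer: 5116644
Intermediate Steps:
E(Q) = Q**2*(4 + Q) (E(Q) = ((8 - 4) + Q)*Q**2 = (4 + Q)*Q**2 = Q**2*(4 + Q))
u = -2299 (u = 5 - (4*3)**2*(4 + 4*3) = 5 - 12**2*(4 + 12) = 5 - 144*16 = 5 - 1*2304 = 5 - 2304 = -2299)
K(B, p) = -2301 - p (K(B, p) = -2 + (-2299 - p) = -2301 - p)
(K(-6, -6) + 33)**2 = ((-2301 - 1*(-6)) + 33)**2 = ((-2301 + 6) + 33)**2 = (-2295 + 33)**2 = (-2262)**2 = 5116644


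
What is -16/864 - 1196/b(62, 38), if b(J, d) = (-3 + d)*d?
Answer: -32957/35910 ≈ -0.91777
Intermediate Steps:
b(J, d) = d*(-3 + d)
-16/864 - 1196/b(62, 38) = -16/864 - 1196*1/(38*(-3 + 38)) = -16*1/864 - 1196/(38*35) = -1/54 - 1196/1330 = -1/54 - 1196*1/1330 = -1/54 - 598/665 = -32957/35910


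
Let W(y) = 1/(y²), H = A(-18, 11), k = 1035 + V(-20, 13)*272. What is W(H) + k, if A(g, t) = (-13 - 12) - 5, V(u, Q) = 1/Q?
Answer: 12354313/11700 ≈ 1055.9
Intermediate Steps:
k = 13727/13 (k = 1035 + 272/13 = 13727/13 ≈ 1055.9)
A(g, t) = -30 (A(g, t) = -25 - 5 = -30)
H = -30
W(y) = y⁻²
W(H) + k = (-30)⁻² + 13727/13 = 1/900 + 13727/13 = 12354313/11700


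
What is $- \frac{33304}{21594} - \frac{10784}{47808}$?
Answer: $- \frac{9505559}{5376906} \approx -1.7678$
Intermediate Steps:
$- \frac{33304}{21594} - \frac{10784}{47808} = \left(-33304\right) \frac{1}{21594} - \frac{337}{1494} = - \frac{16652}{10797} - \frac{337}{1494} = - \frac{9505559}{5376906}$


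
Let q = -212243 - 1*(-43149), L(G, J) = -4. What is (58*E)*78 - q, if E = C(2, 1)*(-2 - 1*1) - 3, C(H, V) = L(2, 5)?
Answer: 209810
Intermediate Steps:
C(H, V) = -4
q = -169094 (q = -212243 + 43149 = -169094)
E = 9 (E = -4*(-2 - 1*1) - 3 = -4*(-2 - 1) - 3 = -4*(-3) - 3 = 12 - 3 = 9)
(58*E)*78 - q = (58*9)*78 - 1*(-169094) = 522*78 + 169094 = 40716 + 169094 = 209810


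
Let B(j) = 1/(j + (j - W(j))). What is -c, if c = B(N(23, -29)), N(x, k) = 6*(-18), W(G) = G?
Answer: 1/108 ≈ 0.0092593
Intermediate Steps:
N(x, k) = -108
B(j) = 1/j (B(j) = 1/(j + (j - j)) = 1/(j + 0) = 1/j)
c = -1/108 (c = 1/(-108) = -1/108 ≈ -0.0092593)
-c = -1*(-1/108) = 1/108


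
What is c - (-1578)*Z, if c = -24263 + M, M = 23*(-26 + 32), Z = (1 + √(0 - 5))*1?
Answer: -22547 + 1578*I*√5 ≈ -22547.0 + 3528.5*I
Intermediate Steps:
Z = 1 + I*√5 (Z = (1 + √(-5))*1 = (1 + I*√5)*1 = 1 + I*√5 ≈ 1.0 + 2.2361*I)
M = 138 (M = 23*6 = 138)
c = -24125 (c = -24263 + 138 = -24125)
c - (-1578)*Z = -24125 - (-1578)*(1 + I*√5) = -24125 - (-1578 - 1578*I*√5) = -24125 + (1578 + 1578*I*√5) = -22547 + 1578*I*√5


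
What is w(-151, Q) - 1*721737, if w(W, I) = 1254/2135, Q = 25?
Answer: -1540907241/2135 ≈ -7.2174e+5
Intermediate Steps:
w(W, I) = 1254/2135 (w(W, I) = 1254*(1/2135) = 1254/2135)
w(-151, Q) - 1*721737 = 1254/2135 - 1*721737 = 1254/2135 - 721737 = -1540907241/2135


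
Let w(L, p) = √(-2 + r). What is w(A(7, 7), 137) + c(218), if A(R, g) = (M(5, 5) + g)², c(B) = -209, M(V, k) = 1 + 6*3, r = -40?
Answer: -209 + I*√42 ≈ -209.0 + 6.4807*I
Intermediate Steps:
M(V, k) = 19 (M(V, k) = 1 + 18 = 19)
A(R, g) = (19 + g)²
w(L, p) = I*√42 (w(L, p) = √(-2 - 40) = √(-42) = I*√42)
w(A(7, 7), 137) + c(218) = I*√42 - 209 = -209 + I*√42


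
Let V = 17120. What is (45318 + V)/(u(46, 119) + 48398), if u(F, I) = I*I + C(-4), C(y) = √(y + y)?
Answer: 3906058842/3913628489 - 124876*I*√2/3913628489 ≈ 0.99807 - 4.5125e-5*I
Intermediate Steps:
C(y) = √2*√y (C(y) = √(2*y) = √2*√y)
u(F, I) = I² + 2*I*√2 (u(F, I) = I*I + √2*√(-4) = I² + √2*(2*I) = I² + 2*I*√2)
(45318 + V)/(u(46, 119) + 48398) = (45318 + 17120)/((119² + 2*I*√2) + 48398) = 62438/((14161 + 2*I*√2) + 48398) = 62438/(62559 + 2*I*√2)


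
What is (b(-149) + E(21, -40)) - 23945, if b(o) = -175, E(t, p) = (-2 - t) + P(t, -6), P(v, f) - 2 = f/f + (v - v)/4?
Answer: -24140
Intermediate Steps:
P(v, f) = 3 (P(v, f) = 2 + (f/f + (v - v)/4) = 2 + (1 + 0*(¼)) = 2 + (1 + 0) = 2 + 1 = 3)
E(t, p) = 1 - t (E(t, p) = (-2 - t) + 3 = 1 - t)
(b(-149) + E(21, -40)) - 23945 = (-175 + (1 - 1*21)) - 23945 = (-175 + (1 - 21)) - 23945 = (-175 - 20) - 23945 = -195 - 23945 = -24140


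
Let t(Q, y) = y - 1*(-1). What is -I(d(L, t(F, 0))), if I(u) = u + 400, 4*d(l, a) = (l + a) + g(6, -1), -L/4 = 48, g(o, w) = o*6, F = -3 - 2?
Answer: -1445/4 ≈ -361.25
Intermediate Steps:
F = -5
g(o, w) = 6*o
t(Q, y) = 1 + y (t(Q, y) = y + 1 = 1 + y)
L = -192 (L = -4*48 = -192)
d(l, a) = 9 + a/4 + l/4 (d(l, a) = ((l + a) + 6*6)/4 = ((a + l) + 36)/4 = (36 + a + l)/4 = 9 + a/4 + l/4)
I(u) = 400 + u
-I(d(L, t(F, 0))) = -(400 + (9 + (1 + 0)/4 + (¼)*(-192))) = -(400 + (9 + (¼)*1 - 48)) = -(400 + (9 + ¼ - 48)) = -(400 - 155/4) = -1*1445/4 = -1445/4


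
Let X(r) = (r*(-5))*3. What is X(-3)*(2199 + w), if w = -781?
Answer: 63810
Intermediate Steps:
X(r) = -15*r (X(r) = -5*r*3 = -15*r)
X(-3)*(2199 + w) = (-15*(-3))*(2199 - 781) = 45*1418 = 63810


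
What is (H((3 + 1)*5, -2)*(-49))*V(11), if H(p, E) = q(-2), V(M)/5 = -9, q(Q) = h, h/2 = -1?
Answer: -4410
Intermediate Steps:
h = -2 (h = 2*(-1) = -2)
q(Q) = -2
V(M) = -45 (V(M) = 5*(-9) = -45)
H(p, E) = -2
(H((3 + 1)*5, -2)*(-49))*V(11) = -2*(-49)*(-45) = 98*(-45) = -4410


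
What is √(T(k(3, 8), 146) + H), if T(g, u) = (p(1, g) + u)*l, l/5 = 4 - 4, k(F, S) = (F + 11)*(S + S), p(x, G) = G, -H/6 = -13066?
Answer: 2*√19599 ≈ 279.99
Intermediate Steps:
H = 78396 (H = -6*(-13066) = 78396)
k(F, S) = 2*S*(11 + F) (k(F, S) = (11 + F)*(2*S) = 2*S*(11 + F))
l = 0 (l = 5*(4 - 4) = 5*0 = 0)
T(g, u) = 0 (T(g, u) = (g + u)*0 = 0)
√(T(k(3, 8), 146) + H) = √(0 + 78396) = √78396 = 2*√19599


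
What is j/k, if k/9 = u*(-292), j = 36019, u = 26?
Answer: -36019/68328 ≈ -0.52715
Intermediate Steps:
k = -68328 (k = 9*(26*(-292)) = 9*(-7592) = -68328)
j/k = 36019/(-68328) = 36019*(-1/68328) = -36019/68328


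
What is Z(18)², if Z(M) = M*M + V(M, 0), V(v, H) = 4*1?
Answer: 107584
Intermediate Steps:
V(v, H) = 4
Z(M) = 4 + M² (Z(M) = M*M + 4 = M² + 4 = 4 + M²)
Z(18)² = (4 + 18²)² = (4 + 324)² = 328² = 107584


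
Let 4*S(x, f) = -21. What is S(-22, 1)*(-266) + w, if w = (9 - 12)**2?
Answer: 2811/2 ≈ 1405.5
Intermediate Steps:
w = 9 (w = (-3)**2 = 9)
S(x, f) = -21/4 (S(x, f) = (1/4)*(-21) = -21/4)
S(-22, 1)*(-266) + w = -21/4*(-266) + 9 = 2793/2 + 9 = 2811/2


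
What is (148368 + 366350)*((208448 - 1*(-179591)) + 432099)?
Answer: 422139791084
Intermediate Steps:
(148368 + 366350)*((208448 - 1*(-179591)) + 432099) = 514718*((208448 + 179591) + 432099) = 514718*(388039 + 432099) = 514718*820138 = 422139791084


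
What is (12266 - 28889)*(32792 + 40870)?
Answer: -1224483426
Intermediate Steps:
(12266 - 28889)*(32792 + 40870) = -16623*73662 = -1224483426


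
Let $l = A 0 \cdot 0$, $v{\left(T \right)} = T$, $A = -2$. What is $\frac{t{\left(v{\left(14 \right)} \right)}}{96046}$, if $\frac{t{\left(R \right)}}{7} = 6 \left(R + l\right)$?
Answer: $\frac{294}{48023} \approx 0.0061221$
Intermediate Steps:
$l = 0$ ($l = \left(-2\right) 0 \cdot 0 = 0 \cdot 0 = 0$)
$t{\left(R \right)} = 42 R$ ($t{\left(R \right)} = 7 \cdot 6 \left(R + 0\right) = 7 \cdot 6 R = 42 R$)
$\frac{t{\left(v{\left(14 \right)} \right)}}{96046} = \frac{42 \cdot 14}{96046} = 588 \cdot \frac{1}{96046} = \frac{294}{48023}$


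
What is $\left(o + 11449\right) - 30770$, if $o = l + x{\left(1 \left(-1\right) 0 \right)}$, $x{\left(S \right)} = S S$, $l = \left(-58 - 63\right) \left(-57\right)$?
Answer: $-12424$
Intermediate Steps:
$l = 6897$ ($l = \left(-121\right) \left(-57\right) = 6897$)
$x{\left(S \right)} = S^{2}$
$o = 6897$ ($o = 6897 + \left(1 \left(-1\right) 0\right)^{2} = 6897 + \left(\left(-1\right) 0\right)^{2} = 6897 + 0^{2} = 6897 + 0 = 6897$)
$\left(o + 11449\right) - 30770 = \left(6897 + 11449\right) - 30770 = 18346 - 30770 = -12424$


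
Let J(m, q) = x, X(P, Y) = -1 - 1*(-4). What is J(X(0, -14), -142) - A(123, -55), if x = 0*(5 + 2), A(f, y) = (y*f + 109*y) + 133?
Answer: 12627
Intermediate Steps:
X(P, Y) = 3 (X(P, Y) = -1 + 4 = 3)
A(f, y) = 133 + 109*y + f*y (A(f, y) = (f*y + 109*y) + 133 = (109*y + f*y) + 133 = 133 + 109*y + f*y)
x = 0 (x = 0*7 = 0)
J(m, q) = 0
J(X(0, -14), -142) - A(123, -55) = 0 - (133 + 109*(-55) + 123*(-55)) = 0 - (133 - 5995 - 6765) = 0 - 1*(-12627) = 0 + 12627 = 12627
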